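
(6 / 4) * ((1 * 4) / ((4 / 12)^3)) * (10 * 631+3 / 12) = 2044521 / 2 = 1022260.50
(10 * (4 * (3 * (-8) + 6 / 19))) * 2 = -36000 / 19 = -1894.74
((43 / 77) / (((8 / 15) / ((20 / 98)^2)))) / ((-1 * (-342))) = 5375 / 42151956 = 0.00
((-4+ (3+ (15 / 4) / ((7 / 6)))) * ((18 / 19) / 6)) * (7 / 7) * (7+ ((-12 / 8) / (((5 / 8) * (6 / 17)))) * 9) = -25203 / 1330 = -18.95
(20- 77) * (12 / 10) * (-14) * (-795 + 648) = -703836 / 5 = -140767.20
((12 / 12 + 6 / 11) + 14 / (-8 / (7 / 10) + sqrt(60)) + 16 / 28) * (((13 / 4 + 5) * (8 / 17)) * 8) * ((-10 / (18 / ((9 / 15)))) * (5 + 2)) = 31760 / 2941 + 422576 * sqrt(15) / 14705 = 122.10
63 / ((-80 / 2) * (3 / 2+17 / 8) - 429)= -0.11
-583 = -583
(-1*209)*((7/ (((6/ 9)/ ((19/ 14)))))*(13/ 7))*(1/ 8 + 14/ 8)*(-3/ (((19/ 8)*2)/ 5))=1833975/ 56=32749.55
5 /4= 1.25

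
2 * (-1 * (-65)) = 130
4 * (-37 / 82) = -74 / 41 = -1.80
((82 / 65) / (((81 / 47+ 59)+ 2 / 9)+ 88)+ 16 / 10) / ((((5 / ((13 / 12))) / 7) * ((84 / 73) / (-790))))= -1674.84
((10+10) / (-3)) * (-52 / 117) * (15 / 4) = 100 / 9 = 11.11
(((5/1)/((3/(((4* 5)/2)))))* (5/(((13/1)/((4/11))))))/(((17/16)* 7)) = 16000/51051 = 0.31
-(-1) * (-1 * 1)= -1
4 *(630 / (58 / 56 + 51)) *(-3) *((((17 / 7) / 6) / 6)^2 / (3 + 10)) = -2890 / 56823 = -0.05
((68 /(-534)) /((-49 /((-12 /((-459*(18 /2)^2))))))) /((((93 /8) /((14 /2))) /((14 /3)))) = 128 /54305397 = 0.00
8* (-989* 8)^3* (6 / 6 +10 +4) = -59434700943360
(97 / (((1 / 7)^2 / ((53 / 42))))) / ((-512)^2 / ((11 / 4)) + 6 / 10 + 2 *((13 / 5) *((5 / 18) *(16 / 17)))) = 100943535 / 1604354258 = 0.06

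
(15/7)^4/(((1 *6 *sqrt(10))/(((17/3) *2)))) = 19125 *sqrt(10)/4802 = 12.59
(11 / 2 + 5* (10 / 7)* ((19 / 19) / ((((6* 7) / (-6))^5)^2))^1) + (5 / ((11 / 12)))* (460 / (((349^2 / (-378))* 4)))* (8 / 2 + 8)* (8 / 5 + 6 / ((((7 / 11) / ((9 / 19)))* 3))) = -6710092746834048903 / 100671276592891774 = -66.65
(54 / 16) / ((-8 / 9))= -243 / 64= -3.80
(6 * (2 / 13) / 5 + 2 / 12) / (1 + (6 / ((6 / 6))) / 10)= 137 / 624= 0.22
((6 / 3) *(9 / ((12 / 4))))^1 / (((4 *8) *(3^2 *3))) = 1 / 144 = 0.01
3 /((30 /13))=13 /10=1.30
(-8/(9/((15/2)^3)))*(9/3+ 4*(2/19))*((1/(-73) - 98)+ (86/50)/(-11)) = 1921494900/15257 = 125941.86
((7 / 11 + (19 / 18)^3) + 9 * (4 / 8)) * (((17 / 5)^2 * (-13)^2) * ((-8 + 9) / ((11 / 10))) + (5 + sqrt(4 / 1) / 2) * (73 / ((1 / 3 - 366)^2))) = 11900837313376459 / 1061515044810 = 11211.18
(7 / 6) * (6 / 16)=7 / 16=0.44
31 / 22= 1.41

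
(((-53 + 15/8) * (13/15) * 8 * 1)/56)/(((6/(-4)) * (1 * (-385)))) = -0.01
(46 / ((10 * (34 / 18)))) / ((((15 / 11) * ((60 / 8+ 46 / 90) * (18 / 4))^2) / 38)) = 461472 / 8837297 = 0.05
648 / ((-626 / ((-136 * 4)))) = 176256 / 313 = 563.12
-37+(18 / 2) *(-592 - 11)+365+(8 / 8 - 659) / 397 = -2024961 / 397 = -5100.66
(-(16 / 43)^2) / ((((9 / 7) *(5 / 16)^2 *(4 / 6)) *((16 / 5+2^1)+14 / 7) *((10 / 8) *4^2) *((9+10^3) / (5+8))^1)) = -186368 / 1259307675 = -0.00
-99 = -99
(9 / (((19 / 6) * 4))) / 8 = 27 / 304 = 0.09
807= 807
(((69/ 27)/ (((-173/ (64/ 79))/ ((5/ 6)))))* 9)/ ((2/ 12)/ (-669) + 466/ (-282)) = 0.05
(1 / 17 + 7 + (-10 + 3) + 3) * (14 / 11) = 728 / 187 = 3.89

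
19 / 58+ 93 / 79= 6895 / 4582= 1.50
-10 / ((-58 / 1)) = 5 / 29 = 0.17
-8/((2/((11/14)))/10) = -220/7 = -31.43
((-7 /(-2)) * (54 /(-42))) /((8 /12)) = -27 /4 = -6.75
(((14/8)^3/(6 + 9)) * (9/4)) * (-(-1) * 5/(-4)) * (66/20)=-33957/10240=-3.32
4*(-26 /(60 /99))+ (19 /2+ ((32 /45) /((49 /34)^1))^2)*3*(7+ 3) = 39124397 /324135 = 120.70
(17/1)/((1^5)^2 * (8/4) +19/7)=119/33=3.61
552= 552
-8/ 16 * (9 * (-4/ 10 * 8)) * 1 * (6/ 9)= 48/ 5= 9.60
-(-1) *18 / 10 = 9 / 5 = 1.80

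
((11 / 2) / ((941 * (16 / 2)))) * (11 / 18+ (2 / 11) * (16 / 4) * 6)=985 / 271008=0.00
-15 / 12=-5 / 4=-1.25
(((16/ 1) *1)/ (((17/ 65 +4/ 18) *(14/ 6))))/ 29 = 28080/ 57449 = 0.49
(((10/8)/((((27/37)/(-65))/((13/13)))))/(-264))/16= 12025/456192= 0.03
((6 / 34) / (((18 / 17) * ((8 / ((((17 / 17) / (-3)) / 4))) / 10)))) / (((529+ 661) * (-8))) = 1 / 548352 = 0.00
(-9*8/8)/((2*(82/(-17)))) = 153/164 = 0.93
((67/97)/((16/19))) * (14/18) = 8911/13968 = 0.64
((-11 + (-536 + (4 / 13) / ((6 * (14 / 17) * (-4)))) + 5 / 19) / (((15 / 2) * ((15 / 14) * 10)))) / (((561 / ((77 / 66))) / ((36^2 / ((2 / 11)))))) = -158816266 / 1574625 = -100.86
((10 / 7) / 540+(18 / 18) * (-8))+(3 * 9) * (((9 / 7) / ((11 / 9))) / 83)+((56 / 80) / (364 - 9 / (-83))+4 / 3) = -6.32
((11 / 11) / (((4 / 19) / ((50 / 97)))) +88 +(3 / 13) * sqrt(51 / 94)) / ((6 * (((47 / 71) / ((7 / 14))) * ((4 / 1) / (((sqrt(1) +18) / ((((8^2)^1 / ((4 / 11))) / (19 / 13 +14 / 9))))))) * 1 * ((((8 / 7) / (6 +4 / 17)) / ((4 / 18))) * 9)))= 176669087 * sqrt(4794) / 52113652411392 +1033337489863 / 8273362166784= 0.13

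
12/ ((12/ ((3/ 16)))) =3/ 16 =0.19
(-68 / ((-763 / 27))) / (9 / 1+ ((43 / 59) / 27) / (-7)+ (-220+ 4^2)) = -731187 / 59254798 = -0.01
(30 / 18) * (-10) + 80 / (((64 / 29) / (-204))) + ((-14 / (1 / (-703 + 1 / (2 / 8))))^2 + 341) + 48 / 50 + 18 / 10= 95758728.09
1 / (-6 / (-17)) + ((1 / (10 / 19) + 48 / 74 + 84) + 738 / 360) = 202979 / 2220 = 91.43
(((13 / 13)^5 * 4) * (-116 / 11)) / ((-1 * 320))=29 / 220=0.13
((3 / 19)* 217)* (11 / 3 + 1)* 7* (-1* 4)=-85064 / 19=-4477.05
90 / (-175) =-18 / 35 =-0.51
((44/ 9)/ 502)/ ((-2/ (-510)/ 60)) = 37400/ 251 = 149.00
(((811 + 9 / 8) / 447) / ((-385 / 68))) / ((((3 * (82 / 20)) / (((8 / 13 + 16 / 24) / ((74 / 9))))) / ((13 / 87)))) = -2761225 / 4542585201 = -0.00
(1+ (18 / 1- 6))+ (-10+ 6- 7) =2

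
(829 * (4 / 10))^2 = 2748964 / 25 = 109958.56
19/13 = 1.46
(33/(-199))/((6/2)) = -11/199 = -0.06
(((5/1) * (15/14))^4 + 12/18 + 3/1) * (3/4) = 95344451/153664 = 620.47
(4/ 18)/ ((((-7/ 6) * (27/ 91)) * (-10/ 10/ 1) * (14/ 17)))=442/ 567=0.78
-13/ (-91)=1/ 7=0.14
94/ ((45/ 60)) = 376/ 3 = 125.33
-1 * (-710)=710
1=1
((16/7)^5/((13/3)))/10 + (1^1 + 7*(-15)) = -112042456/1092455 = -102.56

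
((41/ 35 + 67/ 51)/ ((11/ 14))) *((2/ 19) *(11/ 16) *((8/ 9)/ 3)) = 8872/ 130815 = 0.07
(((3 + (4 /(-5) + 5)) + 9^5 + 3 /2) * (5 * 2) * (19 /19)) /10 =590577 /10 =59057.70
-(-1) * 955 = 955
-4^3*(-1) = 64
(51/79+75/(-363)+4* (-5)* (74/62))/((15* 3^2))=-2314528/13334805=-0.17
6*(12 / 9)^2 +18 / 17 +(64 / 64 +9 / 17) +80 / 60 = 14.59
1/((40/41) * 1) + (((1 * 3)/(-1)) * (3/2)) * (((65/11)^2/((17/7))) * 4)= -21209663/82280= -257.77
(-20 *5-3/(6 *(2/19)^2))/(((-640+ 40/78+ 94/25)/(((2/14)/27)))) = 41925/34710704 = 0.00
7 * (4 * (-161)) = -4508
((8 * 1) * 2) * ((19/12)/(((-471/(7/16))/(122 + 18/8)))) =-66101/22608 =-2.92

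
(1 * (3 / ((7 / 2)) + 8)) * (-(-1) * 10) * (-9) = -5580 / 7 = -797.14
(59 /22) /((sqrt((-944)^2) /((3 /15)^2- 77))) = -481 /2200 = -0.22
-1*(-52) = 52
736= 736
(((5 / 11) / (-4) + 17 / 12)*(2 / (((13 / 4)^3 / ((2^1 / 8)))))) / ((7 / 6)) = 2752 / 169169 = 0.02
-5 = -5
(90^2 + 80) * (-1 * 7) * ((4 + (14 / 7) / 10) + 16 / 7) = -371372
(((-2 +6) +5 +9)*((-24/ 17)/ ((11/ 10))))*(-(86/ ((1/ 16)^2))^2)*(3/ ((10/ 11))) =628176715776/ 17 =36951571516.24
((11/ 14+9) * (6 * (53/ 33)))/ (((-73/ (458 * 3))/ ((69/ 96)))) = -114731061/ 89936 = -1275.70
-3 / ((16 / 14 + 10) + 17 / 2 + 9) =-42 / 401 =-0.10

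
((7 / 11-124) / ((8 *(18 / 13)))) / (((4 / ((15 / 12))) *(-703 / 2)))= 88205 / 8908416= 0.01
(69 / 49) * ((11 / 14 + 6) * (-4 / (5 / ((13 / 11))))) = -9.03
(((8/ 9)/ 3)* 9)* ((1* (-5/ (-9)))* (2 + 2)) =160/ 27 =5.93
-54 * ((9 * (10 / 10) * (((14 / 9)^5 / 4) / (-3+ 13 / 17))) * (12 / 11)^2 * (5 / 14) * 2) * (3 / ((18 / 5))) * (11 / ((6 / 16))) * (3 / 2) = 261228800 / 16929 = 15430.85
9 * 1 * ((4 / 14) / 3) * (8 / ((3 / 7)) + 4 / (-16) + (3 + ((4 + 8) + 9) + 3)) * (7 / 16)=545 / 32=17.03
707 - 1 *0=707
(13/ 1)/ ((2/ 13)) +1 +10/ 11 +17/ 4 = 3989/ 44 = 90.66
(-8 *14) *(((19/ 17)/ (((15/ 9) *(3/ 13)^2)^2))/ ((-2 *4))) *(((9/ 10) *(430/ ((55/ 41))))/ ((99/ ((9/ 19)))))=2741.63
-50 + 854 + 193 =997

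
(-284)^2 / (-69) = -80656 / 69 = -1168.93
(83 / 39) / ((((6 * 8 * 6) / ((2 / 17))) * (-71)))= -83 / 6778512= -0.00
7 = 7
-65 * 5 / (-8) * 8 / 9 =325 / 9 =36.11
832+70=902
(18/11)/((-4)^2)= 9/88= 0.10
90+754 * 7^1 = 5368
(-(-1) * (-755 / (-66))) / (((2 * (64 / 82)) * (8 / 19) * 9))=588145 / 304128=1.93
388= 388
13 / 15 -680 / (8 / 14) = -1189.13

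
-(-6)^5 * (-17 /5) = -132192 /5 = -26438.40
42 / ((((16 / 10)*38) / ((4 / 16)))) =0.17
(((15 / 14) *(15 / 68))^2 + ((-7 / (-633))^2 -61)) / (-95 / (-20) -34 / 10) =-45.14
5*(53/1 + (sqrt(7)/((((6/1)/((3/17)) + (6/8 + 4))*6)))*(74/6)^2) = 2738*sqrt(7)/837 + 265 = 273.65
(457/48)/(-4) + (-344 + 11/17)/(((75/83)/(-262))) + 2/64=8123418053/81600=99551.69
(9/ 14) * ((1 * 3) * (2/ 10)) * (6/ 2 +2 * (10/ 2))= 5.01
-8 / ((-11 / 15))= 120 / 11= 10.91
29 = 29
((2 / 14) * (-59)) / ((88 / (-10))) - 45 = -44.04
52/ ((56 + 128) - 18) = 26/ 83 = 0.31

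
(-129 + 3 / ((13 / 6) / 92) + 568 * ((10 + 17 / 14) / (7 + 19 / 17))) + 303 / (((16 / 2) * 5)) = 198575777 / 251160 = 790.63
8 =8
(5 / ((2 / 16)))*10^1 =400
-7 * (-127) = 889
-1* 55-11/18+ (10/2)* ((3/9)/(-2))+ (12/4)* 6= -346/9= -38.44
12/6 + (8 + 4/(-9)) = 86/9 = 9.56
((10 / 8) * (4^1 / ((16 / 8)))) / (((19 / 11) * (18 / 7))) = 385 / 684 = 0.56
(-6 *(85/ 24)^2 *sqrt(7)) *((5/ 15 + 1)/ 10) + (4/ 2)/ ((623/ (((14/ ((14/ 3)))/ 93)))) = 2/ 19313 -1445 *sqrt(7)/ 144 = -26.55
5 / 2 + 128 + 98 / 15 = 4111 / 30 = 137.03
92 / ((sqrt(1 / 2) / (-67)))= -8717.21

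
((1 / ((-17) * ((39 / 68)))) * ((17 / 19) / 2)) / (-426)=17 / 157833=0.00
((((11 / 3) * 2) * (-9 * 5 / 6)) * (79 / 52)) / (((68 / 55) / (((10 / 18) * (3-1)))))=-1194875 / 15912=-75.09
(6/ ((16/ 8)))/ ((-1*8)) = -3/ 8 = -0.38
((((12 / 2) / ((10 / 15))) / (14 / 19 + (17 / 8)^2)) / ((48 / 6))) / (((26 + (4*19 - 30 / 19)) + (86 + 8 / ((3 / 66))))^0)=456 / 2129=0.21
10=10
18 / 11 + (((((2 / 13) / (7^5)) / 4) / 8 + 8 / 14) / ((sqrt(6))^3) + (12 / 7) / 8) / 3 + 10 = 1997633 * sqrt(6) / 377552448 + 1803 / 154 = 11.72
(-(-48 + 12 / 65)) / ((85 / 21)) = 11.81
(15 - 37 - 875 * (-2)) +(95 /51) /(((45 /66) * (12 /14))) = 794615 /459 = 1731.19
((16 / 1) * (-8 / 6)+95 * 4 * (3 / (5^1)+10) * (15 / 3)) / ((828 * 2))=15089 / 1242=12.15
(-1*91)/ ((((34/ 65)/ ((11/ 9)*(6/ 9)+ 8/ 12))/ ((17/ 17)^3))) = -118300/ 459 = -257.73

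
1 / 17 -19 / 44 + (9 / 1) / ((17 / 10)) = 3681 / 748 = 4.92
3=3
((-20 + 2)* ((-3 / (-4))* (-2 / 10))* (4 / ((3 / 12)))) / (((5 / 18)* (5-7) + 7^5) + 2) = 0.00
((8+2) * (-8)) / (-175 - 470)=16 / 129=0.12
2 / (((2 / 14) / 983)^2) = 94696322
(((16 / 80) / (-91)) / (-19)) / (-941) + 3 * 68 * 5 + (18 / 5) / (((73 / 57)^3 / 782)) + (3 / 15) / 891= 6654987890272771898 / 2819687022066915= 2360.19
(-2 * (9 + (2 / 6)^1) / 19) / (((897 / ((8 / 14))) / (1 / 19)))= -32 / 971451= -0.00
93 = 93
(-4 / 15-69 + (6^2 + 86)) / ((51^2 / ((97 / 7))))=10961 / 39015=0.28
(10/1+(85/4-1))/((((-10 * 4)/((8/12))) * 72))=-121/17280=-0.01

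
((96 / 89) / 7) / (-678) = -16 / 70399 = -0.00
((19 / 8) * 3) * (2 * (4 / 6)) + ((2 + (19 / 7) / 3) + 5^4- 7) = 26477 / 42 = 630.40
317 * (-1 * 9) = -2853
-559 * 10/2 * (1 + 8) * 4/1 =-100620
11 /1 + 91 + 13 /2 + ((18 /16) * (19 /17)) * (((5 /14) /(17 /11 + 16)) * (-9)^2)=40632517 /367472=110.57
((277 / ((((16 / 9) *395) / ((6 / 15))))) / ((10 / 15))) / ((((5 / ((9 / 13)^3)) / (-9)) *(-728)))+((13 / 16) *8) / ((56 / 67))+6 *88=535.78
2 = 2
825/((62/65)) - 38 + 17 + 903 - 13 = 107503/62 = 1733.92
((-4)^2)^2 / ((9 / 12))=1024 / 3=341.33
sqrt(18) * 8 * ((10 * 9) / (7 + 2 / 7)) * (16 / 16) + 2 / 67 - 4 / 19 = -230 / 1273 + 5040 * sqrt(2) / 17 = 419.09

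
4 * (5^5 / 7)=12500 / 7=1785.71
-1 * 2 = -2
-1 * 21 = -21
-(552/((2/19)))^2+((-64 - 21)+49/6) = -164997677/6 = -27499612.83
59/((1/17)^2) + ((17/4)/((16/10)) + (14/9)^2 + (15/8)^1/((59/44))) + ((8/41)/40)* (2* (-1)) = 534755607499/31350240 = 17057.46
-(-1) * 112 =112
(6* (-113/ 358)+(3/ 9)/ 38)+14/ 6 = 3049/ 6802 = 0.45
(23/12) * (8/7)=46/21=2.19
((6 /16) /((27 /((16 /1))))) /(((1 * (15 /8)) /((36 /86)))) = 32 /645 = 0.05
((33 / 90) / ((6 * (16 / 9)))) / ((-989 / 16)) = -0.00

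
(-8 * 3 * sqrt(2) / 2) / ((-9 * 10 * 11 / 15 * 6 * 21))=sqrt(2) / 693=0.00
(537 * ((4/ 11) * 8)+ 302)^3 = 8622691714216/ 1331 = 6478355908.50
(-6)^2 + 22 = 58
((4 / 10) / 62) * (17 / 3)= 17 / 465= 0.04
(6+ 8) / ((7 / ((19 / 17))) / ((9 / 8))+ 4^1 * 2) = 1197 / 1160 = 1.03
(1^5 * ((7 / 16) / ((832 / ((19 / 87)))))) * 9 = 0.00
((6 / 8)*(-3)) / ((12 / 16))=-3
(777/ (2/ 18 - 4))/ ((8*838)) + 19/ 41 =595921/ 1374320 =0.43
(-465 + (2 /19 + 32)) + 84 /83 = -681079 /1577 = -431.88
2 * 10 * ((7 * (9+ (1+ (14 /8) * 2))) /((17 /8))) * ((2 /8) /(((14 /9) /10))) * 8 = 194400 /17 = 11435.29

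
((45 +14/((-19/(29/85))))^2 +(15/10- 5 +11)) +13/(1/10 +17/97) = 2865205040399/1392792150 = 2057.17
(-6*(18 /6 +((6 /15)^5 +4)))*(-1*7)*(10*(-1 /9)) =-613396 /1875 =-327.14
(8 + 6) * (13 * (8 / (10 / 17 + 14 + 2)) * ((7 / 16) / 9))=10829 / 2538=4.27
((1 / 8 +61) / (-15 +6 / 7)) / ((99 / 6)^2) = -1141 / 71874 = -0.02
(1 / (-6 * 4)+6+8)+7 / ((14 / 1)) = 347 / 24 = 14.46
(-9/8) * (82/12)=-123/16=-7.69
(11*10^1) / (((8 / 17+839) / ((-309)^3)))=-3866007.02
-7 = -7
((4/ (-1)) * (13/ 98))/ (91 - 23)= -13/ 1666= -0.01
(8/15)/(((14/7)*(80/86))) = 43/150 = 0.29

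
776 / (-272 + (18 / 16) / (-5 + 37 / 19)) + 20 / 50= -1547562 / 631895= -2.45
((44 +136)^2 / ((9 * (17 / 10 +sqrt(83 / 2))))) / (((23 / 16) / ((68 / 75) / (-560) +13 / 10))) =-29665408 / 207207 +8725120 * sqrt(166) / 207207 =399.36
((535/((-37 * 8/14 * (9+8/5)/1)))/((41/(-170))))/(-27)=-1591625/4341654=-0.37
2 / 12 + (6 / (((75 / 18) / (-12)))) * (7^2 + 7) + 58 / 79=-11456333 / 11850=-966.78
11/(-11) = -1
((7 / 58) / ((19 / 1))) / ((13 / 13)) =7 / 1102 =0.01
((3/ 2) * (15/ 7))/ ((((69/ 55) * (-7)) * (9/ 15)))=-1375/ 2254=-0.61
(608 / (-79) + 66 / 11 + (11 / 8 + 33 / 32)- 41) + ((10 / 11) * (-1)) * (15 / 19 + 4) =-23587757 / 528352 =-44.64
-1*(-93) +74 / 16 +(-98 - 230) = -1843 / 8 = -230.38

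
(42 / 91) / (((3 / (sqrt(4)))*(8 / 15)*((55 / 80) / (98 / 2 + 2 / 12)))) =5900 / 143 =41.26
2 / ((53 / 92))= 184 / 53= 3.47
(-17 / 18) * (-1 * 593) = 10081 / 18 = 560.06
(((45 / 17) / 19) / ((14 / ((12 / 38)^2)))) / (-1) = -810 / 816221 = -0.00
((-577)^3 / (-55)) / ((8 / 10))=192100033 / 44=4365909.84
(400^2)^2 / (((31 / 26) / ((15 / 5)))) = 1996800000000 / 31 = 64412903225.81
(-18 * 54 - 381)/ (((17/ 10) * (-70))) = 1353/ 119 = 11.37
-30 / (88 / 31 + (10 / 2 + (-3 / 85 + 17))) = -79050 / 65357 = -1.21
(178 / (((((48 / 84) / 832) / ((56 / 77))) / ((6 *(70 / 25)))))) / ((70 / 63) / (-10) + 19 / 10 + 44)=241145856 / 3487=69155.68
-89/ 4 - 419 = -1765/ 4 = -441.25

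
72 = 72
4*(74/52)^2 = 1369/169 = 8.10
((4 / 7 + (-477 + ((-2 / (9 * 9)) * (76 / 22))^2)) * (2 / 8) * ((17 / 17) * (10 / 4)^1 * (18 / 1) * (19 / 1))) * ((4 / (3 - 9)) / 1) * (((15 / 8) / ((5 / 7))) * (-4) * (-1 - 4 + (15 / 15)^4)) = 251517506785 / 88209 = 2851381.46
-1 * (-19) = 19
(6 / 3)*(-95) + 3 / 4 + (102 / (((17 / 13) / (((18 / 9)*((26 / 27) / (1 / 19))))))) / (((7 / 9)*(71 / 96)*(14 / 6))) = 26958973 / 13916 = 1937.26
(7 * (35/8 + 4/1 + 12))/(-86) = -1141/688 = -1.66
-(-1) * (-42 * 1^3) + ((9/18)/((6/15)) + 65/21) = -3163/84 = -37.65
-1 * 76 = -76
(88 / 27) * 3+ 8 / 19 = 1744 / 171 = 10.20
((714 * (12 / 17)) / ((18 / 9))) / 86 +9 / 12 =633 / 172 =3.68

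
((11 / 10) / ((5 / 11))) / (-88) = -11 / 400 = -0.03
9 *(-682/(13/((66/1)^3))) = -1764650448/13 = -135742342.15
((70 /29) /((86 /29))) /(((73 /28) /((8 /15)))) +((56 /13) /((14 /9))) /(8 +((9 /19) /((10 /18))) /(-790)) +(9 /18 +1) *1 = 295834463089 /146983304598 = 2.01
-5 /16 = -0.31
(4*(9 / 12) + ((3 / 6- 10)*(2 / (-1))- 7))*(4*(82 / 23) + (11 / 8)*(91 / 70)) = 88587 / 368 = 240.73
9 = 9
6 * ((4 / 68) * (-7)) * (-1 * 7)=294 / 17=17.29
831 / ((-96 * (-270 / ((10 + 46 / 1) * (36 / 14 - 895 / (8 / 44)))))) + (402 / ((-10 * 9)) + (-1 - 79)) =-19261931 / 2160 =-8917.56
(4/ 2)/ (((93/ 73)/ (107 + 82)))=9198/ 31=296.71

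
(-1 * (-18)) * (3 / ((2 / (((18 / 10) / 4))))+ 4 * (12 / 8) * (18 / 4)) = 9963 / 20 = 498.15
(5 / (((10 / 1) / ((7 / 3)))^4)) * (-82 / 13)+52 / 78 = 603559 / 1053000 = 0.57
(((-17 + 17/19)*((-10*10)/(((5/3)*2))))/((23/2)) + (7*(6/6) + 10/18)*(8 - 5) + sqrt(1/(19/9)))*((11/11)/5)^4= 3*sqrt(19)/11875 + 84796/819375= 0.10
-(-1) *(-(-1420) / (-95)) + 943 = 17633 / 19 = 928.05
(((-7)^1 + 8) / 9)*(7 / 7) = 1 / 9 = 0.11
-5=-5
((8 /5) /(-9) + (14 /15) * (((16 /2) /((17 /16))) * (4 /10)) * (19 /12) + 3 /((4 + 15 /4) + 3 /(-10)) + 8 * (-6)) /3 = -14.44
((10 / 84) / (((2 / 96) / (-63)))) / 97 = -360 / 97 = -3.71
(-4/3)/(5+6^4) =-0.00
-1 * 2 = -2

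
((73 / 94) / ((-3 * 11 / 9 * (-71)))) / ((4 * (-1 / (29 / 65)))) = -6351 / 19087640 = -0.00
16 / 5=3.20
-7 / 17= -0.41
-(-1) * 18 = 18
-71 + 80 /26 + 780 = 9257 /13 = 712.08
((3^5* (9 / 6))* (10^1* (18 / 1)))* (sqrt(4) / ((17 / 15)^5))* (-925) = -92171798437500 / 1419857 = -64916254.55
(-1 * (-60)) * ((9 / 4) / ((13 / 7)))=945 / 13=72.69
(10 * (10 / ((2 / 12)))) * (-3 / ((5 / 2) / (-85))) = 61200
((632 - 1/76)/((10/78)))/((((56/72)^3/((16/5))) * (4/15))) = 4096708083/32585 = 125723.74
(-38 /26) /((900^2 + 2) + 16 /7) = -133 /73710390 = -0.00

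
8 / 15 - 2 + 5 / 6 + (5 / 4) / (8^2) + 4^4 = 980683 / 3840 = 255.39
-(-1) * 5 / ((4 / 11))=55 / 4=13.75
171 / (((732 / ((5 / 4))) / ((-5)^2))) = 7125 / 976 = 7.30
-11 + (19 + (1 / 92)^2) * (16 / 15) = 73532 / 7935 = 9.27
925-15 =910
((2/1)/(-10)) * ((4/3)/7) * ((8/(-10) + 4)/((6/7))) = -32/225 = -0.14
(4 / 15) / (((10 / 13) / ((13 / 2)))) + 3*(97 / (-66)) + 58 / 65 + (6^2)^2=27772099 / 21450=1294.74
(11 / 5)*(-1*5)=-11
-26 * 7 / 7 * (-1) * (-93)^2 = 224874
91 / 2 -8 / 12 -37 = 47 / 6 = 7.83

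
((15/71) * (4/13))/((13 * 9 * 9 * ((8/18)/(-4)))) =-20/35997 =-0.00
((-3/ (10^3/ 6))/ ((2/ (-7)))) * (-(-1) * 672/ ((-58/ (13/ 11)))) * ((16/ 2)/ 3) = -91728/ 39875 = -2.30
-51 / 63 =-17 / 21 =-0.81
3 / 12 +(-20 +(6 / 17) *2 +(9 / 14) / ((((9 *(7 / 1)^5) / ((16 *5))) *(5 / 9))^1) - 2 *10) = -312353199 / 8000132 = -39.04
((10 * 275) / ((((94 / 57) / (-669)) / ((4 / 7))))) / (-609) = 69910500 / 66787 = 1046.77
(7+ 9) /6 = 8 /3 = 2.67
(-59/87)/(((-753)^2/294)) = -0.00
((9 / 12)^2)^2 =81 / 256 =0.32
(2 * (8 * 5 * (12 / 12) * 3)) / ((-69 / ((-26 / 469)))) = 2080 / 10787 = 0.19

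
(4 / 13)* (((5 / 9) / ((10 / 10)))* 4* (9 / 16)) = 5 / 13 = 0.38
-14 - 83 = -97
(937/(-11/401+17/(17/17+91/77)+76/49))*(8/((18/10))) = 5891556160/13178553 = 447.06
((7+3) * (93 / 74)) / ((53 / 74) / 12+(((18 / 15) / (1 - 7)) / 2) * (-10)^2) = -11160 / 8827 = -1.26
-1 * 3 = -3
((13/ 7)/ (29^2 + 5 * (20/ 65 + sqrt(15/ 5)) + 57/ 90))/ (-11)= -1667203590/ 8325422110313 + 9886500 * sqrt(3)/ 8325422110313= -0.00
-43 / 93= -0.46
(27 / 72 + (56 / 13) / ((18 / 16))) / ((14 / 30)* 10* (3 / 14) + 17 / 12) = 3935 / 2262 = 1.74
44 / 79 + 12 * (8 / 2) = 3836 / 79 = 48.56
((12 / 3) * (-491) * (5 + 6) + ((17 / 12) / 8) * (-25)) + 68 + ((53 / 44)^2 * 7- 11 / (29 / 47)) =-7258778539 / 336864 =-21548.10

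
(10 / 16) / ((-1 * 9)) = -5 / 72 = -0.07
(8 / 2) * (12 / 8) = 6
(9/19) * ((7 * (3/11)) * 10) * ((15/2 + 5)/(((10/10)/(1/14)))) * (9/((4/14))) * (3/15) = 42525/836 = 50.87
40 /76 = 0.53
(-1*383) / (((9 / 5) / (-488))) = 934520 / 9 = 103835.56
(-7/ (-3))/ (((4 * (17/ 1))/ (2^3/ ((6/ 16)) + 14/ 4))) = 1043/ 1224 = 0.85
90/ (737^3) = 90/ 400315553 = 0.00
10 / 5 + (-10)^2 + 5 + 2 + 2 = 111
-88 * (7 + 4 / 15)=-9592 / 15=-639.47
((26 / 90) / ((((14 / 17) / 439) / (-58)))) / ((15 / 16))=-45016816 / 4725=-9527.37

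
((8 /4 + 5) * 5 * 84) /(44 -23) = 140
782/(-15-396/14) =-5474/303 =-18.07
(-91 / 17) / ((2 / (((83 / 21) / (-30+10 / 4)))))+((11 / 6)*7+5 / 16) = 607249 / 44880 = 13.53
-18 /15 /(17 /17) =-6 /5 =-1.20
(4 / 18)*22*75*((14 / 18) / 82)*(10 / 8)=9625 / 2214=4.35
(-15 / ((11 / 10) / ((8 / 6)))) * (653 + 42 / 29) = -11899.06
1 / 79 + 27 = 2134 / 79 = 27.01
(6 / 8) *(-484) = -363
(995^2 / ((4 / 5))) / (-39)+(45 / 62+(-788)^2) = 2849434819 / 4836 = 589213.16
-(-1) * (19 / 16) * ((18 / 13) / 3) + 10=10.55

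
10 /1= 10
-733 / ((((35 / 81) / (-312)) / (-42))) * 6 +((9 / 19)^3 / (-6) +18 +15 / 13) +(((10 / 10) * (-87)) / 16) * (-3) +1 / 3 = -133375471.42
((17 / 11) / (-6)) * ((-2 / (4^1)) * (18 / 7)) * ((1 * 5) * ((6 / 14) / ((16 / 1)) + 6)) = 9.98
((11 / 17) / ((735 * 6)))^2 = 121 / 5620500900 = 0.00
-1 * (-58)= 58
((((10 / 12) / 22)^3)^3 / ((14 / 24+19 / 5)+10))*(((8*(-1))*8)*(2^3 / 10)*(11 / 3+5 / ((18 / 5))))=-177734375 / 61521578555728034304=-0.00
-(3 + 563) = -566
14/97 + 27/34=3095/3298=0.94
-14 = -14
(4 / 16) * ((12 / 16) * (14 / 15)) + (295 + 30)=13007 / 40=325.18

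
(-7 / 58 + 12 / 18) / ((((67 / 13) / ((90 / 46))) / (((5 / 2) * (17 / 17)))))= 92625 / 178756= 0.52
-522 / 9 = -58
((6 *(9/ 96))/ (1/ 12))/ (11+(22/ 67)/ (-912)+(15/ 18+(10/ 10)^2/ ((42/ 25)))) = 1443582/ 2657947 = 0.54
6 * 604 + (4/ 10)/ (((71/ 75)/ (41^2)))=307734/ 71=4334.28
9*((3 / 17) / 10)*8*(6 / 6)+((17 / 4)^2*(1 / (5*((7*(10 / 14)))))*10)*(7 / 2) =36119 / 1360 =26.56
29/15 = 1.93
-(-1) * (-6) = -6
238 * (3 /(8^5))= 357 /16384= 0.02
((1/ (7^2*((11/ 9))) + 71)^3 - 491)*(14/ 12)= 417284.67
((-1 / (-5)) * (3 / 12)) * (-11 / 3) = -11 / 60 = -0.18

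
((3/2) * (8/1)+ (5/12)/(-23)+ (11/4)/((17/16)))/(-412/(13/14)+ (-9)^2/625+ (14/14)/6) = -555449375/16903365574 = -0.03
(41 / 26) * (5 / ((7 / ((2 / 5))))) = 0.45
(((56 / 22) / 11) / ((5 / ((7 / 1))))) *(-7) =-1372 / 605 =-2.27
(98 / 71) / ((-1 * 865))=-0.00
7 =7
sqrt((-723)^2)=723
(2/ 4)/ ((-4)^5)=-0.00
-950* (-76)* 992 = 71622400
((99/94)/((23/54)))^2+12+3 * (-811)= -2821941252/1168561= -2414.89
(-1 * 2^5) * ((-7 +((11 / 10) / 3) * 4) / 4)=44.27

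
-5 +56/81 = -349/81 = -4.31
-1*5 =-5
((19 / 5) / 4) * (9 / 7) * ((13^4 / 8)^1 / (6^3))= 20.19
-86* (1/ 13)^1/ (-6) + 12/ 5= 683/ 195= 3.50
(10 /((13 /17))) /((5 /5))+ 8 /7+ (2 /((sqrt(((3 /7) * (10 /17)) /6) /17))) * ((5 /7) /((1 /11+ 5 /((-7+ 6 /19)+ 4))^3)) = 1294 /91 - 3001494177 * sqrt(595) /3437377244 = -7.08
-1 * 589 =-589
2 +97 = 99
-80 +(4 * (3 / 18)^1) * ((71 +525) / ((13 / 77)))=88664 / 39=2273.44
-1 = -1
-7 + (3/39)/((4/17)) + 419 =21441/52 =412.33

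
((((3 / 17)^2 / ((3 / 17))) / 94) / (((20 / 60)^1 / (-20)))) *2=-180 / 799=-0.23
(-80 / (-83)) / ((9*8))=10 / 747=0.01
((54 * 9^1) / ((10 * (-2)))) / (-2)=243 / 20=12.15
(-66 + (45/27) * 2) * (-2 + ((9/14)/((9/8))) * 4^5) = -767416/21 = -36543.62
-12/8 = -1.50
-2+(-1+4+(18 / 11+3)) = 62 / 11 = 5.64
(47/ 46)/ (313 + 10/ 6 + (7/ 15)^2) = 10575/ 3259054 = 0.00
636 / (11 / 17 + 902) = 3604 / 5115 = 0.70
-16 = -16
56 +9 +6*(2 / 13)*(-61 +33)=39.15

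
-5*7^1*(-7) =245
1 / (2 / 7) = 7 / 2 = 3.50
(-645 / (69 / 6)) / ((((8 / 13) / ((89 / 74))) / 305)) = -227610825 / 6808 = -33432.85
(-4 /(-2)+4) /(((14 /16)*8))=6 /7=0.86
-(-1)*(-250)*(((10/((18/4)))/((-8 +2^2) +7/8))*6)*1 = 3200/3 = 1066.67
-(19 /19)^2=-1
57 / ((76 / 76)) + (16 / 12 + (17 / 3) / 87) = 15242 / 261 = 58.40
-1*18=-18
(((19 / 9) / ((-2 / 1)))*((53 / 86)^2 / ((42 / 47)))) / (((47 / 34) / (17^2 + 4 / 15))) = -3936805073 / 41935320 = -93.88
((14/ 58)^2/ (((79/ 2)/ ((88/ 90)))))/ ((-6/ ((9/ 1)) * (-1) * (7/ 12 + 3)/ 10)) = 17248/ 2856877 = 0.01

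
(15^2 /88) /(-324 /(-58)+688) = 6525 /1770032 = 0.00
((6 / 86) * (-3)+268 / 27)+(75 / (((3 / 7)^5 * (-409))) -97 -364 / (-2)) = 116860757 / 1424547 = 82.03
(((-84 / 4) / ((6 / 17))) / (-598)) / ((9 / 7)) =833 / 10764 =0.08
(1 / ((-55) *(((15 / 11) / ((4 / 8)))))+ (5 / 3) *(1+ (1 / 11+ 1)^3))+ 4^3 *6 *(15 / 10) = 38587273 / 66550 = 579.82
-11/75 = -0.15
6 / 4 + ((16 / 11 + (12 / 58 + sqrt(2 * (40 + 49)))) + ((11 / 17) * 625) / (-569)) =15124191 / 6171374 + sqrt(178) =15.79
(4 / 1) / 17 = 4 / 17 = 0.24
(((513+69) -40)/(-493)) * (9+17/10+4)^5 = -18601842572397/24650000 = -754638.64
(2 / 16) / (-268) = -1 / 2144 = -0.00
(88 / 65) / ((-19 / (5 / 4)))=-22 / 247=-0.09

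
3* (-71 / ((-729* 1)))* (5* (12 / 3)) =1420 / 243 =5.84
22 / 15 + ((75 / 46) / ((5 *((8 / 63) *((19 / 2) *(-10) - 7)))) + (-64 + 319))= 48128939 / 187680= 256.44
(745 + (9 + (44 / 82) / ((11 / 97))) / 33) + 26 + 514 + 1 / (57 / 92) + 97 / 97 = 1288.03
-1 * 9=-9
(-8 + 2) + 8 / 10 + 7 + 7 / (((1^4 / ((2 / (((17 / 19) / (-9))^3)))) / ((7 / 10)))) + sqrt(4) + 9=-244695907 / 24565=-9961.16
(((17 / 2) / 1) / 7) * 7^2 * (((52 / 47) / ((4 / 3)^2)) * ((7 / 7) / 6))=4641 / 752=6.17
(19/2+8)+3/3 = 37/2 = 18.50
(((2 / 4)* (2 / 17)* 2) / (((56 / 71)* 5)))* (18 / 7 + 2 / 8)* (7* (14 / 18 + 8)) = 5.17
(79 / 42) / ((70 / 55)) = 869 / 588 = 1.48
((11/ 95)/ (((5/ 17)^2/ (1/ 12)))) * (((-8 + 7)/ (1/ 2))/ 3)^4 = 12716/ 577125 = 0.02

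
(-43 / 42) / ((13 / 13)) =-1.02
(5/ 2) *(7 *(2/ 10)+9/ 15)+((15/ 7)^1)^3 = 5090/ 343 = 14.84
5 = 5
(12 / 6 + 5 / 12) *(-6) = -29 / 2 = -14.50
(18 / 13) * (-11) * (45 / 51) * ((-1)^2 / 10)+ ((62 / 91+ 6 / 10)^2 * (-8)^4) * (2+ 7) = 212999627907 / 3519425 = 60521.14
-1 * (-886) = 886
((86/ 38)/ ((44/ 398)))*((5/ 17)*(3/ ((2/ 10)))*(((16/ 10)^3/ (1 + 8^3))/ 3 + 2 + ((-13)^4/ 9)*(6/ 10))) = 3137681504459/ 18226890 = 172145.74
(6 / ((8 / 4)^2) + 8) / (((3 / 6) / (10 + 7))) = 323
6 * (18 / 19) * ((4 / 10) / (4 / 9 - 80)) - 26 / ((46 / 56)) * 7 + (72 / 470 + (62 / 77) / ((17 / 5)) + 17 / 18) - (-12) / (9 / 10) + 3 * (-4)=-94822594864831 / 433126226610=-218.93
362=362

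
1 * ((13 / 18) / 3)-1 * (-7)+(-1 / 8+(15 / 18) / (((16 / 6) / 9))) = 4289 / 432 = 9.93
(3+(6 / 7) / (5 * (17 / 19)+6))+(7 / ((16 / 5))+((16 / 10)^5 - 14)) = 122242559 / 69650000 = 1.76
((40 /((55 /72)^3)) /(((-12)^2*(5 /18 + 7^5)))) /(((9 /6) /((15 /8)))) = 93312 /2013343805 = 0.00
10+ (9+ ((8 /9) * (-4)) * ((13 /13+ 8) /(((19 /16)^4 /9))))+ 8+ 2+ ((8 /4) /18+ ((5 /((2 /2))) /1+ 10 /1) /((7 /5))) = -862109795 /8210223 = -105.00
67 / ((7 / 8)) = 76.57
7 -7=0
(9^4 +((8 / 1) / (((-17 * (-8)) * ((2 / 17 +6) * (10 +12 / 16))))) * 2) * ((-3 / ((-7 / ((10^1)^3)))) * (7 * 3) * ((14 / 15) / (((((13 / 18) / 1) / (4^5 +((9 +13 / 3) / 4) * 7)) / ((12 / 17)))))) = 6969472796160000 / 123539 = 56415162791.99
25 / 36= 0.69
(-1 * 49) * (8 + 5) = -637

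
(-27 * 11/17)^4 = 7780827681/83521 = 93160.14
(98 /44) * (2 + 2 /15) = 4.75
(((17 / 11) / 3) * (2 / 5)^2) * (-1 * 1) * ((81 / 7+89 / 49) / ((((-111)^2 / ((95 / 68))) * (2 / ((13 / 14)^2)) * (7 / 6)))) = -0.00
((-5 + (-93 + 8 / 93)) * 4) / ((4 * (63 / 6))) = -18212 / 1953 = -9.33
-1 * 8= -8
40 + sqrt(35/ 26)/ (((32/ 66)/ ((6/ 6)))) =33*sqrt(910)/ 416 + 40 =42.39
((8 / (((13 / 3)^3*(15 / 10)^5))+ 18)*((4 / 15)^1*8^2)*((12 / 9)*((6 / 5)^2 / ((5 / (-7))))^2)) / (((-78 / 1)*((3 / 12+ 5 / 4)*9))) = -57187794944 / 36147515625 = -1.58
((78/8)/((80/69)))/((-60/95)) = -17043/1280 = -13.31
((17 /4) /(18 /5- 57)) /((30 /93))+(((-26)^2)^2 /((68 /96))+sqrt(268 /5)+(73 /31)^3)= 2*sqrt(335) /5+697910267715959 /1081770792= 645162.72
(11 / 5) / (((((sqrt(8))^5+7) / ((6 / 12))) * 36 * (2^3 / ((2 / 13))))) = -77 / 612499680+44 * sqrt(2) / 19140615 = 0.00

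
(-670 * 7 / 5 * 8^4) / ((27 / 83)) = -318889984 / 27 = -11810740.15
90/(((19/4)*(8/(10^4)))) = 450000/19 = 23684.21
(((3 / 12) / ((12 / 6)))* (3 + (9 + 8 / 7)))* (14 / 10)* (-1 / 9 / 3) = -23 / 270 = -0.09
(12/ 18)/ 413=2/ 1239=0.00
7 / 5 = 1.40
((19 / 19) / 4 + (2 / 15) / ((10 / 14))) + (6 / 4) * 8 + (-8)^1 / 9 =10393 / 900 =11.55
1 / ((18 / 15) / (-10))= -25 / 3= -8.33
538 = 538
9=9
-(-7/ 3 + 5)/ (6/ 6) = -8/ 3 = -2.67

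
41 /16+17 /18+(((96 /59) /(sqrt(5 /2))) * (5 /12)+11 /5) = 8 * sqrt(10) /59+4109 /720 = 6.14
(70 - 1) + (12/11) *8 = 855/11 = 77.73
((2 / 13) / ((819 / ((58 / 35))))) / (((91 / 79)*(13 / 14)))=18328 / 62977005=0.00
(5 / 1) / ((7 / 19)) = 95 / 7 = 13.57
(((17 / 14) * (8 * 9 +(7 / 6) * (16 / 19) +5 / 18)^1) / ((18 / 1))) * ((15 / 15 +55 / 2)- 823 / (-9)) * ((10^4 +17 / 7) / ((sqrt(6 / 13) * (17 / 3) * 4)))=1262493914555 * sqrt(78) / 28957824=385044.28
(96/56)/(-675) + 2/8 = 0.25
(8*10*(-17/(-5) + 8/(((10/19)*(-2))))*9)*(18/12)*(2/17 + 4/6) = -60480/17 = -3557.65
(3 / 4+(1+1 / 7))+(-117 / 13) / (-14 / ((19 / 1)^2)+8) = 0.76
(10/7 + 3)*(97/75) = 5.73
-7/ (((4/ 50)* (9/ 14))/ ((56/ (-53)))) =68600/ 477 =143.82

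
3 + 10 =13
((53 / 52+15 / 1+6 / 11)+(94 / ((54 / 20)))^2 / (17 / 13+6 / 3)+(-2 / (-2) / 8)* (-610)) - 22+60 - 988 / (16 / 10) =-272.75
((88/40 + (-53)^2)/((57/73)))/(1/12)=4104352/95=43203.71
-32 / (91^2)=-32 / 8281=-0.00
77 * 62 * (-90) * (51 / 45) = -486948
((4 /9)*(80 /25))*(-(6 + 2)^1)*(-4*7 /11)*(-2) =-28672 /495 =-57.92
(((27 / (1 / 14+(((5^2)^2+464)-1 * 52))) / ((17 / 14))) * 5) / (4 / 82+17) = 361620 / 57509759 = 0.01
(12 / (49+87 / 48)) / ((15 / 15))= 64 / 271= 0.24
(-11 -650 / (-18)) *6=452 / 3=150.67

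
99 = 99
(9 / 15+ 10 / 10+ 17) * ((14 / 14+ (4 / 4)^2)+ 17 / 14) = 837 / 14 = 59.79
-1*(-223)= 223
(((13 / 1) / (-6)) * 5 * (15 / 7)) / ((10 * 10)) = -13 / 56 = -0.23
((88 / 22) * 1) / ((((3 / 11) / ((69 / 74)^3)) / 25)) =30113325 / 101306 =297.25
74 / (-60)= -37 / 30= -1.23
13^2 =169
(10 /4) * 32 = 80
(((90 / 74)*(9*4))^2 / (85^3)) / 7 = 104976 / 235406395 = 0.00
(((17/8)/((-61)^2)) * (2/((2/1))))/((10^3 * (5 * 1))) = 17/148840000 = 0.00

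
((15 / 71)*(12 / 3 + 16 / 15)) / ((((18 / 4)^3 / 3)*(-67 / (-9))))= 608 / 128439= 0.00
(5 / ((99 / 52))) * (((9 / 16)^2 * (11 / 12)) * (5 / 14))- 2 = -6193 / 3584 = -1.73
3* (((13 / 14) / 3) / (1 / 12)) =78 / 7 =11.14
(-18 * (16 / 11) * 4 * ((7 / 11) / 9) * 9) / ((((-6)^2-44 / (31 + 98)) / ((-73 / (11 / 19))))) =180354384 / 765325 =235.66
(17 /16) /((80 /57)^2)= 55233 /102400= 0.54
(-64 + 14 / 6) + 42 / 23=-4129 / 69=-59.84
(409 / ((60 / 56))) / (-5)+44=-2426 / 75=-32.35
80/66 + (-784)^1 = -25832/33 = -782.79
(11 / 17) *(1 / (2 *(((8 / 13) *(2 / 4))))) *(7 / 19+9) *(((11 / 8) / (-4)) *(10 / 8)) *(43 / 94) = -30099355 / 15545344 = -1.94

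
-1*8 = -8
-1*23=-23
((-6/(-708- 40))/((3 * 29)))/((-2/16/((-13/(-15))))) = -52/81345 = -0.00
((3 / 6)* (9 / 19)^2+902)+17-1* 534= 278051 / 722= 385.11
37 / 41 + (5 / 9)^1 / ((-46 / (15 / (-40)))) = 41053 / 45264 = 0.91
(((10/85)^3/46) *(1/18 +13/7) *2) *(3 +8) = 10604/7118937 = 0.00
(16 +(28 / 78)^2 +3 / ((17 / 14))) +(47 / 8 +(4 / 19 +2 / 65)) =485697041 / 19651320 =24.72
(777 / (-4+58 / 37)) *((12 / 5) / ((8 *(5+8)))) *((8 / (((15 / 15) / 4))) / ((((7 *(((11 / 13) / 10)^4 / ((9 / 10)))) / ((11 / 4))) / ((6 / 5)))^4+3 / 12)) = -8341743040909291955526111072000000 / 8840741705022964482388557507121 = -943.56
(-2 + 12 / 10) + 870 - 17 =4261 / 5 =852.20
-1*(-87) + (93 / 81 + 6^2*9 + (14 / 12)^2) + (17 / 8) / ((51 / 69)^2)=1532689 / 3672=417.40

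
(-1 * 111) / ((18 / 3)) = -37 / 2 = -18.50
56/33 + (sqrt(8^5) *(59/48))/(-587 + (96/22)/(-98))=56/33 - 4312 *sqrt(2)/16089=1.32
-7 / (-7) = 1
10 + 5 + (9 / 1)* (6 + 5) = 114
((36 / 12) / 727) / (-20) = -3 / 14540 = -0.00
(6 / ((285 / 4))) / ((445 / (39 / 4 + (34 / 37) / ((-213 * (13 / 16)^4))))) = 17539135006 / 9515647663275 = 0.00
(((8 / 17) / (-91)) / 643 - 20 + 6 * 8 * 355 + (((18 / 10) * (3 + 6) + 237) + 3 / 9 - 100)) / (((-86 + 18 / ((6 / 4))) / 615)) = -10505967659363 / 73609354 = -142725.99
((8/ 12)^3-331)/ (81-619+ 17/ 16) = 142864/ 231957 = 0.62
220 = 220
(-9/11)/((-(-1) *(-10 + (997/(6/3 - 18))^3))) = 36864/10901747263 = 0.00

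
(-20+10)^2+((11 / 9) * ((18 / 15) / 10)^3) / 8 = 12500033 / 125000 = 100.00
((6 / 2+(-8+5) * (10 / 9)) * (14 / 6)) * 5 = -35 / 9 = -3.89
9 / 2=4.50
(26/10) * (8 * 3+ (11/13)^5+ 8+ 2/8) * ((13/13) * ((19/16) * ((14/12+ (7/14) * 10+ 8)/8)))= 15678743323/87739392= 178.70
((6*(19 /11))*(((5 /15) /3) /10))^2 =0.01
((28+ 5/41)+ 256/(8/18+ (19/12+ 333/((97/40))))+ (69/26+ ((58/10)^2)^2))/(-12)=-125817162381507/1296791665000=-97.02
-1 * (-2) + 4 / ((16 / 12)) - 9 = -4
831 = 831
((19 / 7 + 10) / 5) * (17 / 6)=1513 / 210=7.20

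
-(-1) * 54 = 54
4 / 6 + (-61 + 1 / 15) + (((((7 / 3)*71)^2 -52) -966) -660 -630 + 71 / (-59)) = 66576712 / 2655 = 25075.97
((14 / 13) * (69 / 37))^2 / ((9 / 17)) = 1762628 / 231361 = 7.62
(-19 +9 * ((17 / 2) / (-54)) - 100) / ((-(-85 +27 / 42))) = -10115 / 7086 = -1.43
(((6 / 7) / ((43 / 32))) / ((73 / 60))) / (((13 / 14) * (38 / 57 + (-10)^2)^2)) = 51840 / 930440407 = 0.00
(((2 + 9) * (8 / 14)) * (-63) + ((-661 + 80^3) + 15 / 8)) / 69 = 4087559 / 552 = 7405.00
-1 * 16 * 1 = -16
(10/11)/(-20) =-1/22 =-0.05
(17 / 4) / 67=17 / 268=0.06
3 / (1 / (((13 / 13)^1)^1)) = 3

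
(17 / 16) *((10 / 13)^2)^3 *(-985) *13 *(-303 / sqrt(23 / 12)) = 616904.22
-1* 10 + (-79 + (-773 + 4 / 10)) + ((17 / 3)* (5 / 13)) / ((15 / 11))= -860.00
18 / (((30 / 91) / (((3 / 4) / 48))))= 273 / 320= 0.85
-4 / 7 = -0.57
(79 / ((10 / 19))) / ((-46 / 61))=-91561 / 460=-199.05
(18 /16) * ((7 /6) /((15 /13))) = 91 /80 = 1.14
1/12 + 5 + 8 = 157/12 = 13.08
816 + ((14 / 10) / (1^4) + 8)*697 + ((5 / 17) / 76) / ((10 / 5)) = 95192001 / 12920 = 7367.80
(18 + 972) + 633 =1623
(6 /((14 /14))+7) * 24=312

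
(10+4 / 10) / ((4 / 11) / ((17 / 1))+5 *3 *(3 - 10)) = -9724 / 98155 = -0.10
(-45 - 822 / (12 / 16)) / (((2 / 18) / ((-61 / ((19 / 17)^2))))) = 181032201 / 361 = 501474.24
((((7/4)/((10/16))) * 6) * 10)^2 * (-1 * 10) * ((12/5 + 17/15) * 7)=-6980736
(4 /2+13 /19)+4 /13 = 739 /247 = 2.99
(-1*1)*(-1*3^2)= 9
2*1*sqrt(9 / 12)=sqrt(3)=1.73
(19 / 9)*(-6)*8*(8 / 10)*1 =-1216 / 15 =-81.07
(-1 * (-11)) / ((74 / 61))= 671 / 74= 9.07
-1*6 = -6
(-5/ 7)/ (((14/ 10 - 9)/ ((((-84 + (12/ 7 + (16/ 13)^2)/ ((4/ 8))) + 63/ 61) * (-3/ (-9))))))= -2.40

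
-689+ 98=-591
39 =39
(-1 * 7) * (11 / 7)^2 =-121 / 7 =-17.29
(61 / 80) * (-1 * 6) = -183 / 40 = -4.58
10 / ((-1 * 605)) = -0.02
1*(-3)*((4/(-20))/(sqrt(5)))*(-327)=-87.74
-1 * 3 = -3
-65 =-65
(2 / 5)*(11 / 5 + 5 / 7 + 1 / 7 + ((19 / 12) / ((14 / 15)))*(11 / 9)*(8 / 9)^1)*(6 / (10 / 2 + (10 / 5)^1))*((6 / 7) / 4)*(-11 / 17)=-305624 / 1311975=-0.23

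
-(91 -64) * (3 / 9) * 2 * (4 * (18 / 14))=-648 / 7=-92.57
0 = 0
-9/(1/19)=-171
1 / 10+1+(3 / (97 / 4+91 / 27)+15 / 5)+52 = 1676703 / 29830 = 56.21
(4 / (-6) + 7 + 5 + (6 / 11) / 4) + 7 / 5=4247 / 330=12.87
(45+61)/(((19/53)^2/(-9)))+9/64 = -171503055/23104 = -7423.09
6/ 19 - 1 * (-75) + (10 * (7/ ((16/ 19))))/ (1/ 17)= 226243/ 152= 1488.44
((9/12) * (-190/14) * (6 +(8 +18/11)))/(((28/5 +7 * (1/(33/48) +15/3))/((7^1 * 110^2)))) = -13007500/49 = -265459.18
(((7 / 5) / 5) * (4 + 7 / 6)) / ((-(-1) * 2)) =217 / 300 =0.72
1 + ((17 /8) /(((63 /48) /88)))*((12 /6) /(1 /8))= 47893 /21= 2280.62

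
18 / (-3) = -6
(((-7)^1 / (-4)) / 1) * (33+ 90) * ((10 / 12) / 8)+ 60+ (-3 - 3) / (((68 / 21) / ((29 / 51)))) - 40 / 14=78.51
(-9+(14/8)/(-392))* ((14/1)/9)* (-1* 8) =2017/18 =112.06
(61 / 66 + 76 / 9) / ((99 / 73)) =135415 / 19602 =6.91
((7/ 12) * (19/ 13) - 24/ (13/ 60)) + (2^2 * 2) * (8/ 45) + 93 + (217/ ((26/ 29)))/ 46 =-275363/ 26910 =-10.23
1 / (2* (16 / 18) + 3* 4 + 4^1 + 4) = 0.05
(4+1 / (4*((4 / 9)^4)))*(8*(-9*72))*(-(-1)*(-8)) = 431608.50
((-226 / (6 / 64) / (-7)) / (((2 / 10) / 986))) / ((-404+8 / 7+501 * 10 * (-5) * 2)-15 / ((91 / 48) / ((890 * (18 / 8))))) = -11587472 / 452817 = -25.59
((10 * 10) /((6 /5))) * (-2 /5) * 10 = -1000 /3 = -333.33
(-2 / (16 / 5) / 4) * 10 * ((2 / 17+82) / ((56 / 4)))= -9.16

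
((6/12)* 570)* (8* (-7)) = -15960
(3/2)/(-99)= -1/66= -0.02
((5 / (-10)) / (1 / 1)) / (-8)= 1 / 16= 0.06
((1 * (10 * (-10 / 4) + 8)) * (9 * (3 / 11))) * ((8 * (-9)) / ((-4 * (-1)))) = 8262 / 11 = 751.09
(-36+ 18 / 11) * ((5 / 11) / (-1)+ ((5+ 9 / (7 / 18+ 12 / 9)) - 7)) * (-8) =2857680 / 3751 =761.84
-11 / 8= -1.38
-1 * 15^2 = -225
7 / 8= 0.88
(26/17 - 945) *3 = -48117/17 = -2830.41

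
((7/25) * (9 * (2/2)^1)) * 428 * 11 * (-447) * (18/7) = -340925112/25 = -13637004.48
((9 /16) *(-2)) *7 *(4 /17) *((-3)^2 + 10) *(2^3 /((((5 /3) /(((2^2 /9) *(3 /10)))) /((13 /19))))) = -6552 /425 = -15.42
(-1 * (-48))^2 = 2304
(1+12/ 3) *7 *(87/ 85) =609/ 17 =35.82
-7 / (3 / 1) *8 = -56 / 3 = -18.67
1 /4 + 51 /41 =245 /164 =1.49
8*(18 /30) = 24 /5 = 4.80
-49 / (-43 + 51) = -49 / 8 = -6.12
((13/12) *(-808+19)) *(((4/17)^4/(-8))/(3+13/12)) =328224/4092529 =0.08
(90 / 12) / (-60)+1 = 7 / 8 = 0.88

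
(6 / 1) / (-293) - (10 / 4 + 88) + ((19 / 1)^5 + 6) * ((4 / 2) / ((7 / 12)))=34823569405 / 4102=8489412.34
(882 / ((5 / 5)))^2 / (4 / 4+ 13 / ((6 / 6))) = 55566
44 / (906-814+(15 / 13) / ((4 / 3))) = 208 / 439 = 0.47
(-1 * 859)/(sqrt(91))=-859 * sqrt(91)/91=-90.05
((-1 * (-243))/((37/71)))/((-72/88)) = -21087/37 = -569.92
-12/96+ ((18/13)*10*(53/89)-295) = -2655357/9256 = -286.88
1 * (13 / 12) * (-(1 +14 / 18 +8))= -286 / 27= -10.59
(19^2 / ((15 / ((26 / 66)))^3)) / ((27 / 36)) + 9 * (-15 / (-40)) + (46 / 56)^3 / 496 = 13410046841204731 / 3961800678528000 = 3.38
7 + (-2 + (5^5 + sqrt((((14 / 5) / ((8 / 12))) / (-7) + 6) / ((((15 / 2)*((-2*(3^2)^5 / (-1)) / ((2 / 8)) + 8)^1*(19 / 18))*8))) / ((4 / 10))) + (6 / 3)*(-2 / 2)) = 3128.00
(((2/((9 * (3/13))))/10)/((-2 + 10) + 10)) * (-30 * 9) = -13/9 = -1.44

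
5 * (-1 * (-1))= 5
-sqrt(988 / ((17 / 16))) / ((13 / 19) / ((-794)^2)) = -95826272*sqrt(4199) / 221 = -28097343.21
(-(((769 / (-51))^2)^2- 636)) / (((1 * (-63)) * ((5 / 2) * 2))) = 69081032897 / 426207663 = 162.08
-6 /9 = -2 /3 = -0.67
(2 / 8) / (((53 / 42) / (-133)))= -2793 / 106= -26.35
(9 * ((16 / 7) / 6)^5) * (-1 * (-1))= 32768 / 453789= 0.07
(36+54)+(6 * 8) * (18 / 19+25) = 25374 / 19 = 1335.47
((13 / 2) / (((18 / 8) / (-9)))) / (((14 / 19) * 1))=-247 / 7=-35.29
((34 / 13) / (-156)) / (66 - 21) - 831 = -831.00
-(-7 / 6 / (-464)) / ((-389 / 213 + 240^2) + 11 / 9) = -213 / 4879425856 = -0.00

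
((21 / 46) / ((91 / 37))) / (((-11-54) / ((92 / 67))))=-222 / 56615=-0.00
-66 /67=-0.99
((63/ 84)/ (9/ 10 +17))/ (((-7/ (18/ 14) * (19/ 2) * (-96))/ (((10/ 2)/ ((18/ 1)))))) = 25/ 10665536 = 0.00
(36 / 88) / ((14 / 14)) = 9 / 22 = 0.41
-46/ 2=-23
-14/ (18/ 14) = -98/ 9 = -10.89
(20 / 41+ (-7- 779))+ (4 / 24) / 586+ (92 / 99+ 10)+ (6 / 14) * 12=-25622371729 / 33300036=-769.44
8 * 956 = 7648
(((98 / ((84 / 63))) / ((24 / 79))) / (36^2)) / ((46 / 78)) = 50323 / 158976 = 0.32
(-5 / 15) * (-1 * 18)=6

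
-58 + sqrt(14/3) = -58 + sqrt(42)/3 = -55.84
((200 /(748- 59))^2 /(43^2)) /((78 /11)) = 220000 /34232606031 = 0.00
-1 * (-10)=10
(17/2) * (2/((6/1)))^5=17/486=0.03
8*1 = 8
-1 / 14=-0.07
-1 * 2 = -2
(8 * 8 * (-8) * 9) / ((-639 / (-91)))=-46592 / 71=-656.23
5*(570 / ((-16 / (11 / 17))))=-15675 / 136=-115.26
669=669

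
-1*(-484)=484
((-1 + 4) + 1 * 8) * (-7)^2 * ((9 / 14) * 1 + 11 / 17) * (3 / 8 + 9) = 1772925 / 272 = 6518.11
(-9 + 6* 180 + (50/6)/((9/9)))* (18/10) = 9714/5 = 1942.80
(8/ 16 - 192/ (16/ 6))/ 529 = -143/ 1058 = -0.14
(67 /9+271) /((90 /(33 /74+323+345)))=12395929 /5994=2068.06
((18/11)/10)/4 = 9/220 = 0.04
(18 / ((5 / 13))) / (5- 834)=-234 / 4145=-0.06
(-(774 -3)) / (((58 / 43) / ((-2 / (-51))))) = -11051 / 493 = -22.42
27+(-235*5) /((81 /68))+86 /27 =-77455 /81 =-956.23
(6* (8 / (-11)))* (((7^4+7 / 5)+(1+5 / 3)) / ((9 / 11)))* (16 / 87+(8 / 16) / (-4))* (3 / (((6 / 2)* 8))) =-12751 / 135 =-94.45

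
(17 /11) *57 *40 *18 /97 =697680 /1067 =653.87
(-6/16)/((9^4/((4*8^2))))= -32/2187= -0.01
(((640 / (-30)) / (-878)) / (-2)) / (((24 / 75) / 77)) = -3850 / 1317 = -2.92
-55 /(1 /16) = -880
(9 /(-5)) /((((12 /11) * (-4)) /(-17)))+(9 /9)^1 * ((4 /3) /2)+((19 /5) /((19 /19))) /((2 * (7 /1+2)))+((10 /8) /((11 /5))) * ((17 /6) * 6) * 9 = 639913 /7920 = 80.80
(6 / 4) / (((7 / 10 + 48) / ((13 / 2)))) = 195 / 974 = 0.20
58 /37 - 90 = -3272 /37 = -88.43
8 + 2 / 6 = 25 / 3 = 8.33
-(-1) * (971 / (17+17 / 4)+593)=54289 / 85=638.69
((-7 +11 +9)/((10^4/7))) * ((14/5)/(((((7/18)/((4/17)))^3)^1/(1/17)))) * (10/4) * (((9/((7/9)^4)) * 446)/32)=249584888358/877335904375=0.28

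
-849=-849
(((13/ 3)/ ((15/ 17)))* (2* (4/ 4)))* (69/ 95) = 10166/ 1425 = 7.13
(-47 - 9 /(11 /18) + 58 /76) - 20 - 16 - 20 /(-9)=-356419 /3762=-94.74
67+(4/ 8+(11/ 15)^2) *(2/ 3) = 45692/ 675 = 67.69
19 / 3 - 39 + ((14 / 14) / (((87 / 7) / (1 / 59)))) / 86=-4806767 / 147146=-32.67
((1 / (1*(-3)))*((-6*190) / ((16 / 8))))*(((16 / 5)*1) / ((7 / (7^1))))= 608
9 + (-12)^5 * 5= -1244151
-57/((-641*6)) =19/1282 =0.01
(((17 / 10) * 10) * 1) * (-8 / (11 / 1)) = -136 / 11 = -12.36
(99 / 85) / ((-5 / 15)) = -3.49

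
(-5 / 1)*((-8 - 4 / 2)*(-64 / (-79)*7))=22400 / 79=283.54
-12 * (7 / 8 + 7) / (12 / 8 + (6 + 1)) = -11.12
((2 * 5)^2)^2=10000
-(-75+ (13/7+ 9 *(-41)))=442.14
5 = 5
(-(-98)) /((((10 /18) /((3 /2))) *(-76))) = -1323 /380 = -3.48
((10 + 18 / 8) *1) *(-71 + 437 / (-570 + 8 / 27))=-879.15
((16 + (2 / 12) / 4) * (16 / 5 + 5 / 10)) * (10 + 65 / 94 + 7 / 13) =39096827 / 58656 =666.54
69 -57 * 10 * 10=-5631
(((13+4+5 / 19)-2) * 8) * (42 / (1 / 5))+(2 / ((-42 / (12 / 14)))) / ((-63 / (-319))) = 1503974278 / 58653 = 25641.90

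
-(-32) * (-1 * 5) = -160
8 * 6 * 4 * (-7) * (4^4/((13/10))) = -264664.62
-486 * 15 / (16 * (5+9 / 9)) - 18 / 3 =-1311 / 16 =-81.94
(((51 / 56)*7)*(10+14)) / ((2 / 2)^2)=153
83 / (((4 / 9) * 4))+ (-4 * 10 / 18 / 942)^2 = 13422934987 / 287505936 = 46.69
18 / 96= 3 / 16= 0.19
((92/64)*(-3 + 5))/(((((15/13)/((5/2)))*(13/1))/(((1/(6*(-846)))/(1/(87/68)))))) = -667/5522688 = -0.00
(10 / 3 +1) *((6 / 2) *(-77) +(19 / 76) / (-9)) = -108121 / 108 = -1001.12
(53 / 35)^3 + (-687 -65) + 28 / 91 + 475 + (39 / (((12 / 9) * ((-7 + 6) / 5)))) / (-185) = -22473111277 / 82491500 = -272.43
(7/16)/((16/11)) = 0.30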